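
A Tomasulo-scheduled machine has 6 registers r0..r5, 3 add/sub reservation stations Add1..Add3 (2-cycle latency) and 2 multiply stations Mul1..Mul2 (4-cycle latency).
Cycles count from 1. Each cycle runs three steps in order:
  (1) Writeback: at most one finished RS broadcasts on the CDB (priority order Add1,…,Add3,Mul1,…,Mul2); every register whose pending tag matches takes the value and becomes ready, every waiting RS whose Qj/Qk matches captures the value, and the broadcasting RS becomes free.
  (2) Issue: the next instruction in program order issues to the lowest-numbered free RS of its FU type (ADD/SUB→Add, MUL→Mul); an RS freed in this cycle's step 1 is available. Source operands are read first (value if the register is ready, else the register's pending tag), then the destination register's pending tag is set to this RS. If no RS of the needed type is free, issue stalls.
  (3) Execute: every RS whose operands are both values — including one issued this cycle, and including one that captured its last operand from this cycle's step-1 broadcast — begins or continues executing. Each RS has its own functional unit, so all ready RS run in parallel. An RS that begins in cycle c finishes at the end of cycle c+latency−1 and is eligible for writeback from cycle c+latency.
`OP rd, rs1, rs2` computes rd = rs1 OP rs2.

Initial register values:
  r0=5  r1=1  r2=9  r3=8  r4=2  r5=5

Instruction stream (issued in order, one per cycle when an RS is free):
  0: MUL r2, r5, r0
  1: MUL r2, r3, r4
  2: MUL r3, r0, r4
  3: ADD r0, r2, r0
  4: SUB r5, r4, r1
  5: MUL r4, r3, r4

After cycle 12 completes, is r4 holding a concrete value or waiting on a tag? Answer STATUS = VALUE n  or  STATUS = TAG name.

STATUS = TAG Mul2

  c1: issue MUL r2<-Mul1  regs: r0:5,r1:1,r2:Mul1,r3:8,r4:2,r5:5
  c2: issue MUL r2<-Mul2  regs: r0:5,r1:1,r2:Mul2,r3:8,r4:2,r5:5
  c3: stall  regs: r0:5,r1:1,r2:Mul2,r3:8,r4:2,r5:5
  c4: stall  regs: r0:5,r1:1,r2:Mul2,r3:8,r4:2,r5:5
  c5: CDB Mul1=25; issue MUL r3<-Mul1  regs: r0:5,r1:1,r2:Mul2,r3:Mul1,r4:2,r5:5
  c6: CDB Mul2=16; issue ADD r0<-Add1  regs: r0:Add1,r1:1,r2:16,r3:Mul1,r4:2,r5:5
  c7: issue SUB r5<-Add2  regs: r0:Add1,r1:1,r2:16,r3:Mul1,r4:2,r5:Add2
  c8: CDB Add1=21; issue MUL r4<-Mul2  regs: r0:21,r1:1,r2:16,r3:Mul1,r4:Mul2,r5:Add2
  c9: CDB Add2=1  regs: r0:21,r1:1,r2:16,r3:Mul1,r4:Mul2,r5:1
  c10: CDB Mul1=10  regs: r0:21,r1:1,r2:16,r3:10,r4:Mul2,r5:1
  c11: -  regs: r0:21,r1:1,r2:16,r3:10,r4:Mul2,r5:1
  c12: -  regs: r0:21,r1:1,r2:16,r3:10,r4:Mul2,r5:1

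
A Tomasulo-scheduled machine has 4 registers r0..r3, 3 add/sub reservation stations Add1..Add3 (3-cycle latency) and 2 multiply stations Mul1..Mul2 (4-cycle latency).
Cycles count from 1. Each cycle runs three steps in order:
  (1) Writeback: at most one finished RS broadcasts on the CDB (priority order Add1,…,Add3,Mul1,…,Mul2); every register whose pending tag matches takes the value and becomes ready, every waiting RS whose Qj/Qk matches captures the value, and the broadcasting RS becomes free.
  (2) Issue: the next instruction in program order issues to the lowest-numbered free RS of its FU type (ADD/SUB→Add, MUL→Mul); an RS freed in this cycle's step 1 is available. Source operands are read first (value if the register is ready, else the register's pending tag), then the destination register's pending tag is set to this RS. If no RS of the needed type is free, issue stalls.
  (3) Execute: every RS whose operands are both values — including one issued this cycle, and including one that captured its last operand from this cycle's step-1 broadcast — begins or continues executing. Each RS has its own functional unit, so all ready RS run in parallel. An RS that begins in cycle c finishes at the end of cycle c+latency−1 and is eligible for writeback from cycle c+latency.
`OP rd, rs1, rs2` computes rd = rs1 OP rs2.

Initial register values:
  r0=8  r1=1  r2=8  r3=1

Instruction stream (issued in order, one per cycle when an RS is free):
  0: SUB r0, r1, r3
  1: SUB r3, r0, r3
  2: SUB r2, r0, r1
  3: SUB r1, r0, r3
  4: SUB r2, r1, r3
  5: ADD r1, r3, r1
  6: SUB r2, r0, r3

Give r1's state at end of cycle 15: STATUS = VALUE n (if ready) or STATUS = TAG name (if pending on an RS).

STATUS = VALUE 0

  c1: issue SUB r0<-Add1  regs: r0:Add1,r1:1,r2:8,r3:1
  c2: issue SUB r3<-Add2  regs: r0:Add1,r1:1,r2:8,r3:Add2
  c3: issue SUB r2<-Add3  regs: r0:Add1,r1:1,r2:Add3,r3:Add2
  c4: CDB Add1=0; issue SUB r1<-Add1  regs: r0:0,r1:Add1,r2:Add3,r3:Add2
  c5: stall  regs: r0:0,r1:Add1,r2:Add3,r3:Add2
  c6: stall  regs: r0:0,r1:Add1,r2:Add3,r3:Add2
  c7: CDB Add2=-1; issue SUB r2<-Add2  regs: r0:0,r1:Add1,r2:Add2,r3:-1
  c8: CDB Add3=-1; issue ADD r1<-Add3  regs: r0:0,r1:Add3,r2:Add2,r3:-1
  c9: stall  regs: r0:0,r1:Add3,r2:Add2,r3:-1
  c10: CDB Add1=1; issue SUB r2<-Add1  regs: r0:0,r1:Add3,r2:Add1,r3:-1
  c11: -  regs: r0:0,r1:Add3,r2:Add1,r3:-1
  c12: -  regs: r0:0,r1:Add3,r2:Add1,r3:-1
  c13: CDB Add1=1  regs: r0:0,r1:Add3,r2:1,r3:-1
  c14: CDB Add2=2  regs: r0:0,r1:Add3,r2:1,r3:-1
  c15: CDB Add3=0  regs: r0:0,r1:0,r2:1,r3:-1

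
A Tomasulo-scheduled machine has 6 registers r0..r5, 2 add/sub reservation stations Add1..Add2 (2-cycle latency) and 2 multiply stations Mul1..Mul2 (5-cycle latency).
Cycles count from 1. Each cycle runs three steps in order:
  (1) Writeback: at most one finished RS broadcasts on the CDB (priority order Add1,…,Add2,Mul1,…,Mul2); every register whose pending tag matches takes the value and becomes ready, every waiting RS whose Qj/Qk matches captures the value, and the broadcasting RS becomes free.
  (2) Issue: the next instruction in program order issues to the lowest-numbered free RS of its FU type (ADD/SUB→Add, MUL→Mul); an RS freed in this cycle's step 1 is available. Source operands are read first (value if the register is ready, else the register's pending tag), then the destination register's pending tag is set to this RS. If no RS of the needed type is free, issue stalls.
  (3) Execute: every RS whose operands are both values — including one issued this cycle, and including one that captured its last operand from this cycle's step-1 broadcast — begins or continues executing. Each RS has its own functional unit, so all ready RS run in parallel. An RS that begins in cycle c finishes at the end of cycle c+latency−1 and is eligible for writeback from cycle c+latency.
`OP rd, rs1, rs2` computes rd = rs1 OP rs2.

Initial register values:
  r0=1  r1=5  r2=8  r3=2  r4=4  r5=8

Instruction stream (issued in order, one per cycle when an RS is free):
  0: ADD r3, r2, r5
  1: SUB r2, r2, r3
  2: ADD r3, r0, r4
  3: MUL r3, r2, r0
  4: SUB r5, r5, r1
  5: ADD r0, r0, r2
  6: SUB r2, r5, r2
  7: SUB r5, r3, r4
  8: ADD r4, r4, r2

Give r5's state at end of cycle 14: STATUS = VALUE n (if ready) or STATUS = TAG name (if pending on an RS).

c1: issue ADD r3<-Add1 | r0:1,r1:5,r2:8,r3:Add1,r4:4,r5:8
c2: issue SUB r2<-Add2 | r0:1,r1:5,r2:Add2,r3:Add1,r4:4,r5:8
c3: CDB Add1=16; issue ADD r3<-Add1 | r0:1,r1:5,r2:Add2,r3:Add1,r4:4,r5:8
c4: issue MUL r3<-Mul1 | r0:1,r1:5,r2:Add2,r3:Mul1,r4:4,r5:8
c5: CDB Add1=5; issue SUB r5<-Add1 | r0:1,r1:5,r2:Add2,r3:Mul1,r4:4,r5:Add1
c6: CDB Add2=-8; issue ADD r0<-Add2 | r0:Add2,r1:5,r2:-8,r3:Mul1,r4:4,r5:Add1
c7: CDB Add1=3; issue SUB r2<-Add1 | r0:Add2,r1:5,r2:Add1,r3:Mul1,r4:4,r5:3
c8: CDB Add2=-7; issue SUB r5<-Add2 | r0:-7,r1:5,r2:Add1,r3:Mul1,r4:4,r5:Add2
c9: CDB Add1=11; issue ADD r4<-Add1 | r0:-7,r1:5,r2:11,r3:Mul1,r4:Add1,r5:Add2
c10: - | r0:-7,r1:5,r2:11,r3:Mul1,r4:Add1,r5:Add2
c11: CDB Add1=15 | r0:-7,r1:5,r2:11,r3:Mul1,r4:15,r5:Add2
c12: CDB Mul1=-8 | r0:-7,r1:5,r2:11,r3:-8,r4:15,r5:Add2
c13: - | r0:-7,r1:5,r2:11,r3:-8,r4:15,r5:Add2
c14: CDB Add2=-12 | r0:-7,r1:5,r2:11,r3:-8,r4:15,r5:-12

STATUS = VALUE -12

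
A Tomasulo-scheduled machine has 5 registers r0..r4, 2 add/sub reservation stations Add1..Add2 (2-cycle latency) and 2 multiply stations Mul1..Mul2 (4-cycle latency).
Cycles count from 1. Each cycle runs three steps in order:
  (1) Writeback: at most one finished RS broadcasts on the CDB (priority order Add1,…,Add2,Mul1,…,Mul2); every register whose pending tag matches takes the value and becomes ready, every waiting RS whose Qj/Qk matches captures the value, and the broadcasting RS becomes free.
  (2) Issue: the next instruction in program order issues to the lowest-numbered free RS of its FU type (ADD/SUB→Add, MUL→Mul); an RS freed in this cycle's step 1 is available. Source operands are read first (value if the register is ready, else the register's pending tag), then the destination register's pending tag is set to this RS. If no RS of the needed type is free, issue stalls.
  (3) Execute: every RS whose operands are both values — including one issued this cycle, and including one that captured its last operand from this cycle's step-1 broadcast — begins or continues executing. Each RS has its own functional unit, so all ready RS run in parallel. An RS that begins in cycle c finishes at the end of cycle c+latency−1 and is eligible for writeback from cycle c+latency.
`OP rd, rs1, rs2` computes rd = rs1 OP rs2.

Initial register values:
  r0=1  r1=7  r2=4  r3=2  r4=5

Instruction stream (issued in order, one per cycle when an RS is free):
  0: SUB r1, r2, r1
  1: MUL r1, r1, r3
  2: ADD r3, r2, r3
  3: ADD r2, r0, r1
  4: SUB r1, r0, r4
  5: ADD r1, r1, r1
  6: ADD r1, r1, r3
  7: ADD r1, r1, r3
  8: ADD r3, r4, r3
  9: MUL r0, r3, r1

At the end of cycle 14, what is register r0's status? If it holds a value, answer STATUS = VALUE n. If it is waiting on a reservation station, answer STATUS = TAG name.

  c1: issue SUB r1<-Add1  regs: r0:1,r1:Add1,r2:4,r3:2,r4:5
  c2: issue MUL r1<-Mul1  regs: r0:1,r1:Mul1,r2:4,r3:2,r4:5
  c3: CDB Add1=-3; issue ADD r3<-Add1  regs: r0:1,r1:Mul1,r2:4,r3:Add1,r4:5
  c4: issue ADD r2<-Add2  regs: r0:1,r1:Mul1,r2:Add2,r3:Add1,r4:5
  c5: CDB Add1=6; issue SUB r1<-Add1  regs: r0:1,r1:Add1,r2:Add2,r3:6,r4:5
  c6: stall  regs: r0:1,r1:Add1,r2:Add2,r3:6,r4:5
  c7: CDB Add1=-4; issue ADD r1<-Add1  regs: r0:1,r1:Add1,r2:Add2,r3:6,r4:5
  c8: CDB Mul1=-6; stall  regs: r0:1,r1:Add1,r2:Add2,r3:6,r4:5
  c9: CDB Add1=-8; issue ADD r1<-Add1  regs: r0:1,r1:Add1,r2:Add2,r3:6,r4:5
  c10: CDB Add2=-5; issue ADD r1<-Add2  regs: r0:1,r1:Add2,r2:-5,r3:6,r4:5
  c11: CDB Add1=-2; issue ADD r3<-Add1  regs: r0:1,r1:Add2,r2:-5,r3:Add1,r4:5
  c12: issue MUL r0<-Mul1  regs: r0:Mul1,r1:Add2,r2:-5,r3:Add1,r4:5
  c13: CDB Add1=11  regs: r0:Mul1,r1:Add2,r2:-5,r3:11,r4:5
  c14: CDB Add2=4  regs: r0:Mul1,r1:4,r2:-5,r3:11,r4:5

STATUS = TAG Mul1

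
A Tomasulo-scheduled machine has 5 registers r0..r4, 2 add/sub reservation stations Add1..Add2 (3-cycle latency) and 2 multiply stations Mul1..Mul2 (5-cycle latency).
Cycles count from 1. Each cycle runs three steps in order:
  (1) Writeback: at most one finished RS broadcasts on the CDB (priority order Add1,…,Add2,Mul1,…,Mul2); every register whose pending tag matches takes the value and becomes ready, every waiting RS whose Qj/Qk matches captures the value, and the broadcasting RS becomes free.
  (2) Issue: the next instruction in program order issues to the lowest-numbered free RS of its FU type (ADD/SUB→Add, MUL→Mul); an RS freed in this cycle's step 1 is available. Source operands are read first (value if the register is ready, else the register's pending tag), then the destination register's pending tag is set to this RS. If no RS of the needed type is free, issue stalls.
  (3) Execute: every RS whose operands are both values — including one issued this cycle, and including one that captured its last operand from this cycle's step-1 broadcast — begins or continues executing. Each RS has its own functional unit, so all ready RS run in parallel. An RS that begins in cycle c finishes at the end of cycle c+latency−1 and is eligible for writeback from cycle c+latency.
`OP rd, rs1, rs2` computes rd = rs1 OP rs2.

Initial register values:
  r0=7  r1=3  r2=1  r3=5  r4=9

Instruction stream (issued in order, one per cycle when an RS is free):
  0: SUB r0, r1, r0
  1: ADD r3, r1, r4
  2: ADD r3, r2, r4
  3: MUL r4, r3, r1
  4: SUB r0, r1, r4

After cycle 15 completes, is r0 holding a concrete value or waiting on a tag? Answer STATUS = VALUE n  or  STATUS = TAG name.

  c1: issue SUB r0<-Add1  regs: r0:Add1,r1:3,r2:1,r3:5,r4:9
  c2: issue ADD r3<-Add2  regs: r0:Add1,r1:3,r2:1,r3:Add2,r4:9
  c3: stall  regs: r0:Add1,r1:3,r2:1,r3:Add2,r4:9
  c4: CDB Add1=-4; issue ADD r3<-Add1  regs: r0:-4,r1:3,r2:1,r3:Add1,r4:9
  c5: CDB Add2=12; issue MUL r4<-Mul1  regs: r0:-4,r1:3,r2:1,r3:Add1,r4:Mul1
  c6: issue SUB r0<-Add2  regs: r0:Add2,r1:3,r2:1,r3:Add1,r4:Mul1
  c7: CDB Add1=10  regs: r0:Add2,r1:3,r2:1,r3:10,r4:Mul1
  c8: -  regs: r0:Add2,r1:3,r2:1,r3:10,r4:Mul1
  c9: -  regs: r0:Add2,r1:3,r2:1,r3:10,r4:Mul1
  c10: -  regs: r0:Add2,r1:3,r2:1,r3:10,r4:Mul1
  c11: -  regs: r0:Add2,r1:3,r2:1,r3:10,r4:Mul1
  c12: CDB Mul1=30  regs: r0:Add2,r1:3,r2:1,r3:10,r4:30
  c13: -  regs: r0:Add2,r1:3,r2:1,r3:10,r4:30
  c14: -  regs: r0:Add2,r1:3,r2:1,r3:10,r4:30
  c15: CDB Add2=-27  regs: r0:-27,r1:3,r2:1,r3:10,r4:30

STATUS = VALUE -27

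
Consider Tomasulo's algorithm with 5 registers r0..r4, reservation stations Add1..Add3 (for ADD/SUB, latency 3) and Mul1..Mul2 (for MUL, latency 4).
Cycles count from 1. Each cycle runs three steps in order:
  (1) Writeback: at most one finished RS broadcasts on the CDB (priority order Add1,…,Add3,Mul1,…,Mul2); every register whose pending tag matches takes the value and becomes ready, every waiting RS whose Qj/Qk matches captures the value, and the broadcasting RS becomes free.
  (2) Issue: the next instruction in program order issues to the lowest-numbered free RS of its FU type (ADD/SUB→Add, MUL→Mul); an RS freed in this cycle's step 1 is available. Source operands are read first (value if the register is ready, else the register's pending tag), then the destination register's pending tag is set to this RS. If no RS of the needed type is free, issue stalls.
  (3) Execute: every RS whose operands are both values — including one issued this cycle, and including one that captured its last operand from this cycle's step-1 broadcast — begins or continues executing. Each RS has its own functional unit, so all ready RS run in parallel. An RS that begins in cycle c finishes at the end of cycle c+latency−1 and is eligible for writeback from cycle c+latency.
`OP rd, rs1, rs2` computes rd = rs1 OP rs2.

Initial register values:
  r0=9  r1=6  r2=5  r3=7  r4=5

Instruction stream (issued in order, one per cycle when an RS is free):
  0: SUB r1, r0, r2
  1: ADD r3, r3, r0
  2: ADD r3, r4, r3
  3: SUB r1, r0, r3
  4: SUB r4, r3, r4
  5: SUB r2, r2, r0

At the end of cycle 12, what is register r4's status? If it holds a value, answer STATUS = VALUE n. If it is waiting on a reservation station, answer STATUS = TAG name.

STATUS = VALUE 16

  c1: issue SUB r1<-Add1  regs: r0:9,r1:Add1,r2:5,r3:7,r4:5
  c2: issue ADD r3<-Add2  regs: r0:9,r1:Add1,r2:5,r3:Add2,r4:5
  c3: issue ADD r3<-Add3  regs: r0:9,r1:Add1,r2:5,r3:Add3,r4:5
  c4: CDB Add1=4; issue SUB r1<-Add1  regs: r0:9,r1:Add1,r2:5,r3:Add3,r4:5
  c5: CDB Add2=16; issue SUB r4<-Add2  regs: r0:9,r1:Add1,r2:5,r3:Add3,r4:Add2
  c6: stall  regs: r0:9,r1:Add1,r2:5,r3:Add3,r4:Add2
  c7: stall  regs: r0:9,r1:Add1,r2:5,r3:Add3,r4:Add2
  c8: CDB Add3=21; issue SUB r2<-Add3  regs: r0:9,r1:Add1,r2:Add3,r3:21,r4:Add2
  c9: -  regs: r0:9,r1:Add1,r2:Add3,r3:21,r4:Add2
  c10: -  regs: r0:9,r1:Add1,r2:Add3,r3:21,r4:Add2
  c11: CDB Add1=-12  regs: r0:9,r1:-12,r2:Add3,r3:21,r4:Add2
  c12: CDB Add2=16  regs: r0:9,r1:-12,r2:Add3,r3:21,r4:16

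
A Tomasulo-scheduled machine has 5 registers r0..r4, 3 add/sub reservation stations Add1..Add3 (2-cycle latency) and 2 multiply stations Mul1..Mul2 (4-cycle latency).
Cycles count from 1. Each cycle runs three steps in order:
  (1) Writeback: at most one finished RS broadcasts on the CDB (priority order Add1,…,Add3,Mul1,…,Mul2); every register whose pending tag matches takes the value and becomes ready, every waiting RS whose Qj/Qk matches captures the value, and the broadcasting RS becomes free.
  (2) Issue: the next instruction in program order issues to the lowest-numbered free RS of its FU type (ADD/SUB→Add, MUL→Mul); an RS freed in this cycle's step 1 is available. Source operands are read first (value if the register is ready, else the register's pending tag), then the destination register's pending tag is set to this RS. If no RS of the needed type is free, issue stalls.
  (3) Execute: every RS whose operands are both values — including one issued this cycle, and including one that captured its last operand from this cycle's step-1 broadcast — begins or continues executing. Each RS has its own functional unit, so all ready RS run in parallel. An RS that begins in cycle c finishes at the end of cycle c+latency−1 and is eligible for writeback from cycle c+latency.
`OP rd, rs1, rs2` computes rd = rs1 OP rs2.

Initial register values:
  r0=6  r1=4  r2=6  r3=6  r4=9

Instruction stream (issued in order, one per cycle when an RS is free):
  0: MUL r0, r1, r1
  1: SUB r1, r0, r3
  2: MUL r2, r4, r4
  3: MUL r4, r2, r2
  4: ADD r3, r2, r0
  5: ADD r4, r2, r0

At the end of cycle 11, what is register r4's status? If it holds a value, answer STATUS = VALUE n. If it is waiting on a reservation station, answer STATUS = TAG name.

STATUS = VALUE 97

  c1: issue MUL r0<-Mul1  regs: r0:Mul1,r1:4,r2:6,r3:6,r4:9
  c2: issue SUB r1<-Add1  regs: r0:Mul1,r1:Add1,r2:6,r3:6,r4:9
  c3: issue MUL r2<-Mul2  regs: r0:Mul1,r1:Add1,r2:Mul2,r3:6,r4:9
  c4: stall  regs: r0:Mul1,r1:Add1,r2:Mul2,r3:6,r4:9
  c5: CDB Mul1=16; issue MUL r4<-Mul1  regs: r0:16,r1:Add1,r2:Mul2,r3:6,r4:Mul1
  c6: issue ADD r3<-Add2  regs: r0:16,r1:Add1,r2:Mul2,r3:Add2,r4:Mul1
  c7: CDB Add1=10; issue ADD r4<-Add1  regs: r0:16,r1:10,r2:Mul2,r3:Add2,r4:Add1
  c8: CDB Mul2=81  regs: r0:16,r1:10,r2:81,r3:Add2,r4:Add1
  c9: -  regs: r0:16,r1:10,r2:81,r3:Add2,r4:Add1
  c10: CDB Add1=97  regs: r0:16,r1:10,r2:81,r3:Add2,r4:97
  c11: CDB Add2=97  regs: r0:16,r1:10,r2:81,r3:97,r4:97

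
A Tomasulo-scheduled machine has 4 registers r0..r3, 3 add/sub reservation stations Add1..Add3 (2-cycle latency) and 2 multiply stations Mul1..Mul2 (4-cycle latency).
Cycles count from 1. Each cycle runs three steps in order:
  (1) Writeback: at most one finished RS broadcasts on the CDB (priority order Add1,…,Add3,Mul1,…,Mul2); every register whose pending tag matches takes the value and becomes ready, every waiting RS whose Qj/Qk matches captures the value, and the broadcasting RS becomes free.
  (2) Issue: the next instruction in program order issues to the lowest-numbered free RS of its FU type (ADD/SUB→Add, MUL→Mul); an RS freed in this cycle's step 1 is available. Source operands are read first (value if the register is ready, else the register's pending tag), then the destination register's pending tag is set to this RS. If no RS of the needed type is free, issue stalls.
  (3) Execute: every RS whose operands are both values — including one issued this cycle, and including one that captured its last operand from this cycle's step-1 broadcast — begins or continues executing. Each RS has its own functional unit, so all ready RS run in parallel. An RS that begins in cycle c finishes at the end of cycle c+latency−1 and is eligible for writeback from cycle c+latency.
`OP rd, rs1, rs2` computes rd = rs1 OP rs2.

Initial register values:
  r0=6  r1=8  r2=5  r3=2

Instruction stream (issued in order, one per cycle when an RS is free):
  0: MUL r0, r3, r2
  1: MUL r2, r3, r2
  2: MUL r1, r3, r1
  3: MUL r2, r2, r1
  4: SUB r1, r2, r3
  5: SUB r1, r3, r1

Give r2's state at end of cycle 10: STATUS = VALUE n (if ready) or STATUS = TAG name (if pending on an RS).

STATUS = TAG Mul2

  c1: issue MUL r0<-Mul1  regs: r0:Mul1,r1:8,r2:5,r3:2
  c2: issue MUL r2<-Mul2  regs: r0:Mul1,r1:8,r2:Mul2,r3:2
  c3: stall  regs: r0:Mul1,r1:8,r2:Mul2,r3:2
  c4: stall  regs: r0:Mul1,r1:8,r2:Mul2,r3:2
  c5: CDB Mul1=10; issue MUL r1<-Mul1  regs: r0:10,r1:Mul1,r2:Mul2,r3:2
  c6: CDB Mul2=10; issue MUL r2<-Mul2  regs: r0:10,r1:Mul1,r2:Mul2,r3:2
  c7: issue SUB r1<-Add1  regs: r0:10,r1:Add1,r2:Mul2,r3:2
  c8: issue SUB r1<-Add2  regs: r0:10,r1:Add2,r2:Mul2,r3:2
  c9: CDB Mul1=16  regs: r0:10,r1:Add2,r2:Mul2,r3:2
  c10: -  regs: r0:10,r1:Add2,r2:Mul2,r3:2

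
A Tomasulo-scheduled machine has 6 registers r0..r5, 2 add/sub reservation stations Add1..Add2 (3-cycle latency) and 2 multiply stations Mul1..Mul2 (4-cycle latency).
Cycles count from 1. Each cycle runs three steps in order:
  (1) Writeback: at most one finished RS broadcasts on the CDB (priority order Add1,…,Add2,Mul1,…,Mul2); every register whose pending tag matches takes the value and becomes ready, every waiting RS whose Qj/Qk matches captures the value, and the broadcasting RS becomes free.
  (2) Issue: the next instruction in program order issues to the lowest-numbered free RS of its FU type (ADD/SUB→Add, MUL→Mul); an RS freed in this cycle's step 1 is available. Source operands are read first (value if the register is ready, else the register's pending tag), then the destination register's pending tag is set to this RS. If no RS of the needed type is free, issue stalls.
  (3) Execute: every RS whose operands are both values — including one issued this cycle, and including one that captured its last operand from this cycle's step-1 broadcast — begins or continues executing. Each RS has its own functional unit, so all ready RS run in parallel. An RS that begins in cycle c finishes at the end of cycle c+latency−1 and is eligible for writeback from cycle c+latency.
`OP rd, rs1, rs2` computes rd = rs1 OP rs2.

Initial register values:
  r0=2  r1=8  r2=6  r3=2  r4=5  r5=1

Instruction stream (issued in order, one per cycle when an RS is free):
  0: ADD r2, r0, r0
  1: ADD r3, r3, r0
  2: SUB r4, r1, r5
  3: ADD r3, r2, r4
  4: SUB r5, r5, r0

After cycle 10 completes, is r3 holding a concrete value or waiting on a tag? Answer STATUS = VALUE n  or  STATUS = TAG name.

STATUS = TAG Add2

  c1: issue ADD r2<-Add1  regs: r0:2,r1:8,r2:Add1,r3:2,r4:5,r5:1
  c2: issue ADD r3<-Add2  regs: r0:2,r1:8,r2:Add1,r3:Add2,r4:5,r5:1
  c3: stall  regs: r0:2,r1:8,r2:Add1,r3:Add2,r4:5,r5:1
  c4: CDB Add1=4; issue SUB r4<-Add1  regs: r0:2,r1:8,r2:4,r3:Add2,r4:Add1,r5:1
  c5: CDB Add2=4; issue ADD r3<-Add2  regs: r0:2,r1:8,r2:4,r3:Add2,r4:Add1,r5:1
  c6: stall  regs: r0:2,r1:8,r2:4,r3:Add2,r4:Add1,r5:1
  c7: CDB Add1=7; issue SUB r5<-Add1  regs: r0:2,r1:8,r2:4,r3:Add2,r4:7,r5:Add1
  c8: -  regs: r0:2,r1:8,r2:4,r3:Add2,r4:7,r5:Add1
  c9: -  regs: r0:2,r1:8,r2:4,r3:Add2,r4:7,r5:Add1
  c10: CDB Add1=-1  regs: r0:2,r1:8,r2:4,r3:Add2,r4:7,r5:-1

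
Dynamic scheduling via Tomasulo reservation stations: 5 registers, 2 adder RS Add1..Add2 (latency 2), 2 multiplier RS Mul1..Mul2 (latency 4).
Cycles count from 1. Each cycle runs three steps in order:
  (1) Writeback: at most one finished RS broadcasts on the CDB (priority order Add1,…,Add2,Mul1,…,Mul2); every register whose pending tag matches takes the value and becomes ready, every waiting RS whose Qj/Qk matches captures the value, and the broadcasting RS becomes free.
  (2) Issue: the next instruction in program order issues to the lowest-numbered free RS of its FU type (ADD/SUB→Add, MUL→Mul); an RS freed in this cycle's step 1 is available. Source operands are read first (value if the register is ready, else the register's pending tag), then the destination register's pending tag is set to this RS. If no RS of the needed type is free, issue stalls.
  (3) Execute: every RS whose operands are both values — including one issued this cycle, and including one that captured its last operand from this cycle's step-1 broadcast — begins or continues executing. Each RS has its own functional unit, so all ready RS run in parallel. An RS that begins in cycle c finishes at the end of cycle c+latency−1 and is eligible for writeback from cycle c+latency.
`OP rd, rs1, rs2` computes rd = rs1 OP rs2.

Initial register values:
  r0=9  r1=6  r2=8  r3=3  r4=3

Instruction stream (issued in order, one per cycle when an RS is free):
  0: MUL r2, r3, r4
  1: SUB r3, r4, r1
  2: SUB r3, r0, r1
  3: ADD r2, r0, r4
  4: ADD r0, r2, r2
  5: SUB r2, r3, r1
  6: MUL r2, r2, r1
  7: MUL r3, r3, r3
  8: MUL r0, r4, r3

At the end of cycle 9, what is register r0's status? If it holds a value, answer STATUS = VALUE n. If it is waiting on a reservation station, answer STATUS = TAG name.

c1: issue MUL r2<-Mul1 | r0:9,r1:6,r2:Mul1,r3:3,r4:3
c2: issue SUB r3<-Add1 | r0:9,r1:6,r2:Mul1,r3:Add1,r4:3
c3: issue SUB r3<-Add2 | r0:9,r1:6,r2:Mul1,r3:Add2,r4:3
c4: CDB Add1=-3; issue ADD r2<-Add1 | r0:9,r1:6,r2:Add1,r3:Add2,r4:3
c5: CDB Add2=3; issue ADD r0<-Add2 | r0:Add2,r1:6,r2:Add1,r3:3,r4:3
c6: CDB Add1=12; issue SUB r2<-Add1 | r0:Add2,r1:6,r2:Add1,r3:3,r4:3
c7: CDB Mul1=9; issue MUL r2<-Mul1 | r0:Add2,r1:6,r2:Mul1,r3:3,r4:3
c8: CDB Add1=-3; issue MUL r3<-Mul2 | r0:Add2,r1:6,r2:Mul1,r3:Mul2,r4:3
c9: CDB Add2=24; stall | r0:24,r1:6,r2:Mul1,r3:Mul2,r4:3

STATUS = VALUE 24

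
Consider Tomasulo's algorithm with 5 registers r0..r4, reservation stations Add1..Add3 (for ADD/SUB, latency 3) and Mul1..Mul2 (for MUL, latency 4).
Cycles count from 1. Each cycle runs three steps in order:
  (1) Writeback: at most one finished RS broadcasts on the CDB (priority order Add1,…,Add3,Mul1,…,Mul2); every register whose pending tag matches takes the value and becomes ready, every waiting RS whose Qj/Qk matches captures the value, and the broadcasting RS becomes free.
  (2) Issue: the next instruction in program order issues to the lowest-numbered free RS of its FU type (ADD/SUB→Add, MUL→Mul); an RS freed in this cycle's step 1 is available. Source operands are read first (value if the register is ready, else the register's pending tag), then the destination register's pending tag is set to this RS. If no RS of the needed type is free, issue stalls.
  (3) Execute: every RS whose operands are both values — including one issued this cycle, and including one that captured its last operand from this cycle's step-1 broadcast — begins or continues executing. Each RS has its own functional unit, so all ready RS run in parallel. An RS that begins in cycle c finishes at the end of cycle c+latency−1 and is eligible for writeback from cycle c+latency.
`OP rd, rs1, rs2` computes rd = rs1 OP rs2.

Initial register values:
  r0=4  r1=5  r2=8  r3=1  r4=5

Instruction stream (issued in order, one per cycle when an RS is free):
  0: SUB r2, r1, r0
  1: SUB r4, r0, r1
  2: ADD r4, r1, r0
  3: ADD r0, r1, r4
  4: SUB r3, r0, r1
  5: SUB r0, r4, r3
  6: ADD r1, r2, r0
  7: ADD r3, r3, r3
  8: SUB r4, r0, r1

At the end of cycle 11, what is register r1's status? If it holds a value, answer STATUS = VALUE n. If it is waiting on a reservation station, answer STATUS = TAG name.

cycle 1: issue SUB r2<-Add1 // r0:4,r1:5,r2:Add1,r3:1,r4:5
cycle 2: issue SUB r4<-Add2 // r0:4,r1:5,r2:Add1,r3:1,r4:Add2
cycle 3: issue ADD r4<-Add3 // r0:4,r1:5,r2:Add1,r3:1,r4:Add3
cycle 4: CDB Add1=1; issue ADD r0<-Add1 // r0:Add1,r1:5,r2:1,r3:1,r4:Add3
cycle 5: CDB Add2=-1; issue SUB r3<-Add2 // r0:Add1,r1:5,r2:1,r3:Add2,r4:Add3
cycle 6: CDB Add3=9; issue SUB r0<-Add3 // r0:Add3,r1:5,r2:1,r3:Add2,r4:9
cycle 7: stall // r0:Add3,r1:5,r2:1,r3:Add2,r4:9
cycle 8: stall // r0:Add3,r1:5,r2:1,r3:Add2,r4:9
cycle 9: CDB Add1=14; issue ADD r1<-Add1 // r0:Add3,r1:Add1,r2:1,r3:Add2,r4:9
cycle 10: stall // r0:Add3,r1:Add1,r2:1,r3:Add2,r4:9
cycle 11: stall // r0:Add3,r1:Add1,r2:1,r3:Add2,r4:9

STATUS = TAG Add1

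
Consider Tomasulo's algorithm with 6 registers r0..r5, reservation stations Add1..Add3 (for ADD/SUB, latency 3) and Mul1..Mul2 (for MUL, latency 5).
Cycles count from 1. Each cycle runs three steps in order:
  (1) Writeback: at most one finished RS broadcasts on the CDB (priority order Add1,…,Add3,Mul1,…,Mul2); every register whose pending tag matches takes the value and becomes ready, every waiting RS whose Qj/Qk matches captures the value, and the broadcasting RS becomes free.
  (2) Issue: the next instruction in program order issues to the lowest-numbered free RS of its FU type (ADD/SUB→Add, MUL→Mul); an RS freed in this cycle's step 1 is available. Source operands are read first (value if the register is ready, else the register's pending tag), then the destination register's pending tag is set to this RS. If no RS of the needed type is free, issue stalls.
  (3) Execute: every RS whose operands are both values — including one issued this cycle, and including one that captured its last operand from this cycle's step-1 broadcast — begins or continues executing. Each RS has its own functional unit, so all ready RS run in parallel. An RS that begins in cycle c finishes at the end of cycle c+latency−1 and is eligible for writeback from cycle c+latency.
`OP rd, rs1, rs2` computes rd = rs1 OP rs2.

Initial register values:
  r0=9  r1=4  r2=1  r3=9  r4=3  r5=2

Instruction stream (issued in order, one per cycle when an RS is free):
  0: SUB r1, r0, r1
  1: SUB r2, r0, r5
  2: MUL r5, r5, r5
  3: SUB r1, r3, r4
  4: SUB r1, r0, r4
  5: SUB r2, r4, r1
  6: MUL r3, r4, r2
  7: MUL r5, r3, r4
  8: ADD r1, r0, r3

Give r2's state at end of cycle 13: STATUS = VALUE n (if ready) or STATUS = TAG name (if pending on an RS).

STATUS = VALUE -3

cycle 1: issue SUB r1<-Add1 // r0:9,r1:Add1,r2:1,r3:9,r4:3,r5:2
cycle 2: issue SUB r2<-Add2 // r0:9,r1:Add1,r2:Add2,r3:9,r4:3,r5:2
cycle 3: issue MUL r5<-Mul1 // r0:9,r1:Add1,r2:Add2,r3:9,r4:3,r5:Mul1
cycle 4: CDB Add1=5; issue SUB r1<-Add1 // r0:9,r1:Add1,r2:Add2,r3:9,r4:3,r5:Mul1
cycle 5: CDB Add2=7; issue SUB r1<-Add2 // r0:9,r1:Add2,r2:7,r3:9,r4:3,r5:Mul1
cycle 6: issue SUB r2<-Add3 // r0:9,r1:Add2,r2:Add3,r3:9,r4:3,r5:Mul1
cycle 7: CDB Add1=6; issue MUL r3<-Mul2 // r0:9,r1:Add2,r2:Add3,r3:Mul2,r4:3,r5:Mul1
cycle 8: CDB Add2=6; stall // r0:9,r1:6,r2:Add3,r3:Mul2,r4:3,r5:Mul1
cycle 9: CDB Mul1=4; issue MUL r5<-Mul1 // r0:9,r1:6,r2:Add3,r3:Mul2,r4:3,r5:Mul1
cycle 10: issue ADD r1<-Add1 // r0:9,r1:Add1,r2:Add3,r3:Mul2,r4:3,r5:Mul1
cycle 11: CDB Add3=-3 // r0:9,r1:Add1,r2:-3,r3:Mul2,r4:3,r5:Mul1
cycle 12: - // r0:9,r1:Add1,r2:-3,r3:Mul2,r4:3,r5:Mul1
cycle 13: - // r0:9,r1:Add1,r2:-3,r3:Mul2,r4:3,r5:Mul1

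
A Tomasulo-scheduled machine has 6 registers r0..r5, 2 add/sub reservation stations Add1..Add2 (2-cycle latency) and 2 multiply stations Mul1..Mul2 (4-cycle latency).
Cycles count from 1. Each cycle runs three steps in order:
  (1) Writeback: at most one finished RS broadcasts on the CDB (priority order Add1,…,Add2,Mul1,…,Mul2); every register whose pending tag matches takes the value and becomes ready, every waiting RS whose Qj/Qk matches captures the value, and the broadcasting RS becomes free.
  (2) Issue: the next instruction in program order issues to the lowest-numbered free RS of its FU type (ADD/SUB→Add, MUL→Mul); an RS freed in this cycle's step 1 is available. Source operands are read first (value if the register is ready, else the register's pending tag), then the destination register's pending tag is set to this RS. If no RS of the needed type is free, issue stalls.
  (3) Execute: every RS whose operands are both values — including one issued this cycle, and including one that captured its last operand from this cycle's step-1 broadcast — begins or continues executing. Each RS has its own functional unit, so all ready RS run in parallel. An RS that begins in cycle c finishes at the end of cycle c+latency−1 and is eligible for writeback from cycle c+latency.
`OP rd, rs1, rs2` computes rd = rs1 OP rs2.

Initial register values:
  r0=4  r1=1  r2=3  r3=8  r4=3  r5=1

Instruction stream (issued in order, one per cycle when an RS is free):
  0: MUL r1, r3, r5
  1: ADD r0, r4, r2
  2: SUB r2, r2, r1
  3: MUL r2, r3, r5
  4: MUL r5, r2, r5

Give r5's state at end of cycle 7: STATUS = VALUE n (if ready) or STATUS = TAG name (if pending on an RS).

cycle 1: issue MUL r1<-Mul1 // r0:4,r1:Mul1,r2:3,r3:8,r4:3,r5:1
cycle 2: issue ADD r0<-Add1 // r0:Add1,r1:Mul1,r2:3,r3:8,r4:3,r5:1
cycle 3: issue SUB r2<-Add2 // r0:Add1,r1:Mul1,r2:Add2,r3:8,r4:3,r5:1
cycle 4: CDB Add1=6; issue MUL r2<-Mul2 // r0:6,r1:Mul1,r2:Mul2,r3:8,r4:3,r5:1
cycle 5: CDB Mul1=8; issue MUL r5<-Mul1 // r0:6,r1:8,r2:Mul2,r3:8,r4:3,r5:Mul1
cycle 6: - // r0:6,r1:8,r2:Mul2,r3:8,r4:3,r5:Mul1
cycle 7: CDB Add2=-5 // r0:6,r1:8,r2:Mul2,r3:8,r4:3,r5:Mul1

STATUS = TAG Mul1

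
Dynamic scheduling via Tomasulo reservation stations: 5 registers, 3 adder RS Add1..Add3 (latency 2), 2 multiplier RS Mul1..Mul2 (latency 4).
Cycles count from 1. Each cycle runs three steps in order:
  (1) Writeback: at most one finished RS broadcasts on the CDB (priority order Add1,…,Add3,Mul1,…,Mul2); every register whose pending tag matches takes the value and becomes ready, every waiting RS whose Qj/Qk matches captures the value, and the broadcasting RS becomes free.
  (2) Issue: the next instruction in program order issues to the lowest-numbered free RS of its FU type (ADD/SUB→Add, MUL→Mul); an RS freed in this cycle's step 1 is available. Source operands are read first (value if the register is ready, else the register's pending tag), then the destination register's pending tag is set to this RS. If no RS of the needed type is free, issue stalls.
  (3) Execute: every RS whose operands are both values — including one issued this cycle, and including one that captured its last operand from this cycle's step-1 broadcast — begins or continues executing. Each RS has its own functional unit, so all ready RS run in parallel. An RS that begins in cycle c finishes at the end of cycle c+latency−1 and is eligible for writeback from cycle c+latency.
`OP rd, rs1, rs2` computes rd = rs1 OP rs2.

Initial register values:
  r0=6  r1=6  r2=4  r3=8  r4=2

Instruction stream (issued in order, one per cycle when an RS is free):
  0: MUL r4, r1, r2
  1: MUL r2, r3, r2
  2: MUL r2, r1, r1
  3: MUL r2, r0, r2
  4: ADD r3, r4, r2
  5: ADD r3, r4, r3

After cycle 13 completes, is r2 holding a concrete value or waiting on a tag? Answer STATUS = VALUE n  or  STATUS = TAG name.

STATUS = VALUE 216

  c1: issue MUL r4<-Mul1  regs: r0:6,r1:6,r2:4,r3:8,r4:Mul1
  c2: issue MUL r2<-Mul2  regs: r0:6,r1:6,r2:Mul2,r3:8,r4:Mul1
  c3: stall  regs: r0:6,r1:6,r2:Mul2,r3:8,r4:Mul1
  c4: stall  regs: r0:6,r1:6,r2:Mul2,r3:8,r4:Mul1
  c5: CDB Mul1=24; issue MUL r2<-Mul1  regs: r0:6,r1:6,r2:Mul1,r3:8,r4:24
  c6: CDB Mul2=32; issue MUL r2<-Mul2  regs: r0:6,r1:6,r2:Mul2,r3:8,r4:24
  c7: issue ADD r3<-Add1  regs: r0:6,r1:6,r2:Mul2,r3:Add1,r4:24
  c8: issue ADD r3<-Add2  regs: r0:6,r1:6,r2:Mul2,r3:Add2,r4:24
  c9: CDB Mul1=36  regs: r0:6,r1:6,r2:Mul2,r3:Add2,r4:24
  c10: -  regs: r0:6,r1:6,r2:Mul2,r3:Add2,r4:24
  c11: -  regs: r0:6,r1:6,r2:Mul2,r3:Add2,r4:24
  c12: -  regs: r0:6,r1:6,r2:Mul2,r3:Add2,r4:24
  c13: CDB Mul2=216  regs: r0:6,r1:6,r2:216,r3:Add2,r4:24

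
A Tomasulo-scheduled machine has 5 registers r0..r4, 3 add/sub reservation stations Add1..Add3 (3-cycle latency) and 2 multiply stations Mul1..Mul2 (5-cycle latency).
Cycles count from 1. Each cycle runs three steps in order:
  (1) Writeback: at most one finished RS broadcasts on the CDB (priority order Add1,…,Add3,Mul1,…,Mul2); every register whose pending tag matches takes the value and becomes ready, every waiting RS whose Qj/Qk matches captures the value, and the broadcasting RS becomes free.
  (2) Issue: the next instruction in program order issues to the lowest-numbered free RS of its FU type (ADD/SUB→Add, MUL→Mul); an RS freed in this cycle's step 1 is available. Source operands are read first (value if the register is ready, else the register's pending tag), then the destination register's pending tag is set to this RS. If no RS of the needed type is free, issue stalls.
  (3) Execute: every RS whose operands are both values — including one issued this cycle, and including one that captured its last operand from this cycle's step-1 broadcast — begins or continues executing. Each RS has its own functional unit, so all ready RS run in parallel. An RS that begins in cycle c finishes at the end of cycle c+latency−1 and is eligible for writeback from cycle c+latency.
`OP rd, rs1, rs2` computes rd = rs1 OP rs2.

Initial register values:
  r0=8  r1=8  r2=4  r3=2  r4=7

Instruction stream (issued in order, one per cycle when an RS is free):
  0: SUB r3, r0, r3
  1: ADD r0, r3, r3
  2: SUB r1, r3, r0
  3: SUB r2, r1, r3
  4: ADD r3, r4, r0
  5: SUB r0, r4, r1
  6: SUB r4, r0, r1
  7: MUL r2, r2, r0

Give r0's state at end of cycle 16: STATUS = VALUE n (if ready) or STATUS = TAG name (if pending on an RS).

cycle 1: issue SUB r3<-Add1 // r0:8,r1:8,r2:4,r3:Add1,r4:7
cycle 2: issue ADD r0<-Add2 // r0:Add2,r1:8,r2:4,r3:Add1,r4:7
cycle 3: issue SUB r1<-Add3 // r0:Add2,r1:Add3,r2:4,r3:Add1,r4:7
cycle 4: CDB Add1=6; issue SUB r2<-Add1 // r0:Add2,r1:Add3,r2:Add1,r3:6,r4:7
cycle 5: stall // r0:Add2,r1:Add3,r2:Add1,r3:6,r4:7
cycle 6: stall // r0:Add2,r1:Add3,r2:Add1,r3:6,r4:7
cycle 7: CDB Add2=12; issue ADD r3<-Add2 // r0:12,r1:Add3,r2:Add1,r3:Add2,r4:7
cycle 8: stall // r0:12,r1:Add3,r2:Add1,r3:Add2,r4:7
cycle 9: stall // r0:12,r1:Add3,r2:Add1,r3:Add2,r4:7
cycle 10: CDB Add2=19; issue SUB r0<-Add2 // r0:Add2,r1:Add3,r2:Add1,r3:19,r4:7
cycle 11: CDB Add3=-6; issue SUB r4<-Add3 // r0:Add2,r1:-6,r2:Add1,r3:19,r4:Add3
cycle 12: issue MUL r2<-Mul1 // r0:Add2,r1:-6,r2:Mul1,r3:19,r4:Add3
cycle 13: - // r0:Add2,r1:-6,r2:Mul1,r3:19,r4:Add3
cycle 14: CDB Add1=-12 // r0:Add2,r1:-6,r2:Mul1,r3:19,r4:Add3
cycle 15: CDB Add2=13 // r0:13,r1:-6,r2:Mul1,r3:19,r4:Add3
cycle 16: - // r0:13,r1:-6,r2:Mul1,r3:19,r4:Add3

STATUS = VALUE 13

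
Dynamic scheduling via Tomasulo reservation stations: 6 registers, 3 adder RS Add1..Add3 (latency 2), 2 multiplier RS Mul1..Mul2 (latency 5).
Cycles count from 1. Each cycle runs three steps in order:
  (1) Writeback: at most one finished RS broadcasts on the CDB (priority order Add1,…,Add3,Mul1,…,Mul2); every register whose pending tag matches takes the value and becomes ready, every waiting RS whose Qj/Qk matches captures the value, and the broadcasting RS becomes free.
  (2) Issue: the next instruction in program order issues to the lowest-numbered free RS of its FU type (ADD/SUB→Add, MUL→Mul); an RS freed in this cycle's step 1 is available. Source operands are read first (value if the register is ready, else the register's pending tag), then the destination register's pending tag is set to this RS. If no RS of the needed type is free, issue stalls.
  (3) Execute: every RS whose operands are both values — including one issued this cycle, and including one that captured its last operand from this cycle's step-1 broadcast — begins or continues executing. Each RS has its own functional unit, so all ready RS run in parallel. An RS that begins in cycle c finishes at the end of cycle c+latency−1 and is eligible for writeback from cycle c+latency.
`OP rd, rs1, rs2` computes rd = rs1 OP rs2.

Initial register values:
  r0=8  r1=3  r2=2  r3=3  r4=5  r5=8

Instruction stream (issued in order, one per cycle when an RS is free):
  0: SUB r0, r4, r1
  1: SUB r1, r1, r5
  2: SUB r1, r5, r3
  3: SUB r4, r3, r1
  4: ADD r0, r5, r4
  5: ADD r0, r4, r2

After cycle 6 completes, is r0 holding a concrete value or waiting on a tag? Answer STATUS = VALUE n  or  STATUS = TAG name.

cycle 1: issue SUB r0<-Add1 // r0:Add1,r1:3,r2:2,r3:3,r4:5,r5:8
cycle 2: issue SUB r1<-Add2 // r0:Add1,r1:Add2,r2:2,r3:3,r4:5,r5:8
cycle 3: CDB Add1=2; issue SUB r1<-Add1 // r0:2,r1:Add1,r2:2,r3:3,r4:5,r5:8
cycle 4: CDB Add2=-5; issue SUB r4<-Add2 // r0:2,r1:Add1,r2:2,r3:3,r4:Add2,r5:8
cycle 5: CDB Add1=5; issue ADD r0<-Add1 // r0:Add1,r1:5,r2:2,r3:3,r4:Add2,r5:8
cycle 6: issue ADD r0<-Add3 // r0:Add3,r1:5,r2:2,r3:3,r4:Add2,r5:8

STATUS = TAG Add3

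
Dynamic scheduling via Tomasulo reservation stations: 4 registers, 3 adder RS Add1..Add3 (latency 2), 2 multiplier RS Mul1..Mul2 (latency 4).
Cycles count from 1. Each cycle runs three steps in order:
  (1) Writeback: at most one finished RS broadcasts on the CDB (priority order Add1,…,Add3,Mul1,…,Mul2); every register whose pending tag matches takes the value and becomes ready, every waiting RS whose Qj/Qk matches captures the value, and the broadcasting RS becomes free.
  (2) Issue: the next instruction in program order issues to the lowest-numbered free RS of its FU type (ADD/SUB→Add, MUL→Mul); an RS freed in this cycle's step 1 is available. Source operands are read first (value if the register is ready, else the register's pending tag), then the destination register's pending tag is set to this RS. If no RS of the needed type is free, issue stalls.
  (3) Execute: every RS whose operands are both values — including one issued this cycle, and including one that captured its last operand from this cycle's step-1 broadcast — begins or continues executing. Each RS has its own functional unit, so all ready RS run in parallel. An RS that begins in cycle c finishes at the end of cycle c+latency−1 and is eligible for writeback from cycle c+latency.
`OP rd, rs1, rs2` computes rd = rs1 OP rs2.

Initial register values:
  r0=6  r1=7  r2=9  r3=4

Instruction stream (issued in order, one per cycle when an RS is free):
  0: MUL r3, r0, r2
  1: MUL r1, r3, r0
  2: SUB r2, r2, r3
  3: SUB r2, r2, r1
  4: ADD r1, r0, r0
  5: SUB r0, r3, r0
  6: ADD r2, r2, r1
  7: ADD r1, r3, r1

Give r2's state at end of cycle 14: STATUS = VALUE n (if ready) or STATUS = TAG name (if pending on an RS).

STATUS = VALUE -357

cycle 1: issue MUL r3<-Mul1 // r0:6,r1:7,r2:9,r3:Mul1
cycle 2: issue MUL r1<-Mul2 // r0:6,r1:Mul2,r2:9,r3:Mul1
cycle 3: issue SUB r2<-Add1 // r0:6,r1:Mul2,r2:Add1,r3:Mul1
cycle 4: issue SUB r2<-Add2 // r0:6,r1:Mul2,r2:Add2,r3:Mul1
cycle 5: CDB Mul1=54; issue ADD r1<-Add3 // r0:6,r1:Add3,r2:Add2,r3:54
cycle 6: stall // r0:6,r1:Add3,r2:Add2,r3:54
cycle 7: CDB Add1=-45; issue SUB r0<-Add1 // r0:Add1,r1:Add3,r2:Add2,r3:54
cycle 8: CDB Add3=12; issue ADD r2<-Add3 // r0:Add1,r1:12,r2:Add3,r3:54
cycle 9: CDB Add1=48; issue ADD r1<-Add1 // r0:48,r1:Add1,r2:Add3,r3:54
cycle 10: CDB Mul2=324 // r0:48,r1:Add1,r2:Add3,r3:54
cycle 11: CDB Add1=66 // r0:48,r1:66,r2:Add3,r3:54
cycle 12: CDB Add2=-369 // r0:48,r1:66,r2:Add3,r3:54
cycle 13: - // r0:48,r1:66,r2:Add3,r3:54
cycle 14: CDB Add3=-357 // r0:48,r1:66,r2:-357,r3:54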